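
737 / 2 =368.50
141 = 141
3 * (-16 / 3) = -16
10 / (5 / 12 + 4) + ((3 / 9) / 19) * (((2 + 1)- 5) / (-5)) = 34306 / 15105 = 2.27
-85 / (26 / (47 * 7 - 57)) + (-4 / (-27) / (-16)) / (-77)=-96132947 / 108108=-889.23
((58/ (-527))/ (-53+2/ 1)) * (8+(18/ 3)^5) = 451472/ 26877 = 16.80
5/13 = 0.38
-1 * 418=-418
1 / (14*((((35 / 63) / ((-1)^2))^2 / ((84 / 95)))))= 0.20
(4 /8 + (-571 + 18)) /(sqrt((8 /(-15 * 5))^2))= -82875 /16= -5179.69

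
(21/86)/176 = 21/15136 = 0.00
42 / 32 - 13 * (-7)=1477 / 16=92.31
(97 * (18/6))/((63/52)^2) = 262288/1323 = 198.25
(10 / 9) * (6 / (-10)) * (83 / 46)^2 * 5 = -34445 / 3174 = -10.85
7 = 7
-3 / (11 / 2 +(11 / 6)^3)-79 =-199649 / 2519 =-79.26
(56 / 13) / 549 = 0.01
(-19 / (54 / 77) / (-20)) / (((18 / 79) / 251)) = 29009827 / 19440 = 1492.28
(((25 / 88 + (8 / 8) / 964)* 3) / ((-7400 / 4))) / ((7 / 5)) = -18141 / 54928720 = -0.00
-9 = -9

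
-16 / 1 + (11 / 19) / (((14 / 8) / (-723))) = -33940 / 133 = -255.19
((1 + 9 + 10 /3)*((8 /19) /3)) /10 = 32 /171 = 0.19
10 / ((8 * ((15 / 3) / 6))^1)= 3 / 2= 1.50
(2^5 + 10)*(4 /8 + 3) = 147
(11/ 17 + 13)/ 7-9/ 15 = 803/ 595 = 1.35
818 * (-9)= -7362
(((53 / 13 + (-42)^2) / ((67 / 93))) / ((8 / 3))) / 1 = 6412815 / 6968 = 920.32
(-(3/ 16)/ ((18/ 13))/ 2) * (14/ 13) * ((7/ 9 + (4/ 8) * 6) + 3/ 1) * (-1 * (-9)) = -427/ 96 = -4.45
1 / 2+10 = 21 / 2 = 10.50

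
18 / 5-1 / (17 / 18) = 216 / 85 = 2.54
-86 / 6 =-43 / 3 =-14.33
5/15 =1/3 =0.33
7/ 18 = 0.39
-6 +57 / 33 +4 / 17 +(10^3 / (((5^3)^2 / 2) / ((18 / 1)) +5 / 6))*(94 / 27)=6970685 / 1756491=3.97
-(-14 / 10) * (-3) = -21 / 5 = -4.20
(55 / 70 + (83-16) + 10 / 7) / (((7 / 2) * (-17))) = -57 / 49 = -1.16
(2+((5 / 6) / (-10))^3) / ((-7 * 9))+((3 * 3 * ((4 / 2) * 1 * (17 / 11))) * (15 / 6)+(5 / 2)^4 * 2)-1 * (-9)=187575491 / 1197504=156.64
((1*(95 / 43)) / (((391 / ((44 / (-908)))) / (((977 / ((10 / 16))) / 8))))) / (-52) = 204193 / 198460652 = 0.00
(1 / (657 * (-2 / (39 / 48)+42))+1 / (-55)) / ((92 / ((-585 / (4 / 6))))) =13142337 / 75944528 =0.17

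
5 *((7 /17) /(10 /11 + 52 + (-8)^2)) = 385 /21862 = 0.02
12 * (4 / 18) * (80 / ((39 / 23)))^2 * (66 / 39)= 595865600 / 59319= 10045.11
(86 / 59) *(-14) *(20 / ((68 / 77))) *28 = -12979120 / 1003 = -12940.30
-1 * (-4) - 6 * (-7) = 46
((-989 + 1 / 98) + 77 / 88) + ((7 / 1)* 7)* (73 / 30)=-5109023 / 5880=-868.88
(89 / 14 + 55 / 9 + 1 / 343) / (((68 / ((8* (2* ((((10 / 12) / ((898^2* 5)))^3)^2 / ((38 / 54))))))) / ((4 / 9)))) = 76997 / 533029754199427070785629569064538679159783424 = 0.00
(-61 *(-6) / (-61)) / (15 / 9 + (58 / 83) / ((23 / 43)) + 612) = -34362 / 3521951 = -0.01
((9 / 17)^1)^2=81 / 289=0.28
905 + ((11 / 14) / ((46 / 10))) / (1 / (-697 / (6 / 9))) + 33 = 489067 / 644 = 759.42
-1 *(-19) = 19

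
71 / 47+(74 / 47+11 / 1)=662 / 47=14.09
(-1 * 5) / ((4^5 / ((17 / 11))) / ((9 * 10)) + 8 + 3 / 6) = -7650 / 24269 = -0.32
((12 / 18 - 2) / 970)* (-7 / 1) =14 / 1455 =0.01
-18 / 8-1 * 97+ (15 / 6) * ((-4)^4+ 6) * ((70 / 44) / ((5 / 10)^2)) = 179033 / 44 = 4068.93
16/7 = 2.29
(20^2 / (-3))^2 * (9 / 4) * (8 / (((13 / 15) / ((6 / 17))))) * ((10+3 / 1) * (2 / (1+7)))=7200000 / 17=423529.41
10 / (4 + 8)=0.83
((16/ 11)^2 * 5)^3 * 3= 6291456000/ 1771561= 3551.36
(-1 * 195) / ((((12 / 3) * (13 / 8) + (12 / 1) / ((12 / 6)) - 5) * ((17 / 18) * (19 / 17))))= -468 / 19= -24.63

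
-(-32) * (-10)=-320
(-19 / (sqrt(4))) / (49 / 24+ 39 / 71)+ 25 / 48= -666649 / 211920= -3.15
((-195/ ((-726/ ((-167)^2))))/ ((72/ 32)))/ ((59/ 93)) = 112392670/ 21417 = 5247.83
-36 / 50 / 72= -1 / 100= -0.01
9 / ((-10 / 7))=-63 / 10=-6.30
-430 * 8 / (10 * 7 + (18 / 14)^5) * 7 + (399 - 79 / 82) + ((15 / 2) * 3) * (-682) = -1547526040809 / 101314198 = -15274.52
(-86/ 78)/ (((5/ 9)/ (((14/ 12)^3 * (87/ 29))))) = -14749/ 1560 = -9.45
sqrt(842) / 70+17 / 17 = sqrt(842) / 70+1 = 1.41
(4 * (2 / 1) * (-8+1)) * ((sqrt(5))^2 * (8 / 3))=-2240 / 3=-746.67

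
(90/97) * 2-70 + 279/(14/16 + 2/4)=143794/1067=134.76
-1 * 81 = -81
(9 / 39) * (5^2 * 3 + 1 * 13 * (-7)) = -48 / 13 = -3.69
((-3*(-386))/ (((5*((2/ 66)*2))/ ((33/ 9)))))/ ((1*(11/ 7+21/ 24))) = 3923304/ 685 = 5727.45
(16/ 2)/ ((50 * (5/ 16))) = 0.51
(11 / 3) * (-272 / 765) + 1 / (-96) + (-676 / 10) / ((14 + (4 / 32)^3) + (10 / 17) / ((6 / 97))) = -11110871287 / 2652216480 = -4.19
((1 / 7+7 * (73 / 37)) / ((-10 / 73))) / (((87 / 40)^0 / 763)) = -14378299 / 185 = -77720.54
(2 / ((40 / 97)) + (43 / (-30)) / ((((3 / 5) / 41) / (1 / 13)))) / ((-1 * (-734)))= -6281 / 1717560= -0.00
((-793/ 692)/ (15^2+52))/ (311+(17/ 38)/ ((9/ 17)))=-135603/ 10221645142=-0.00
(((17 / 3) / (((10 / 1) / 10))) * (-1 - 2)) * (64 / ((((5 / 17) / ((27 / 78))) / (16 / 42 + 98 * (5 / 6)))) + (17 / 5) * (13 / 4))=-38310707 / 364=-105249.20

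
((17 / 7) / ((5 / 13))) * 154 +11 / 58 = 282051 / 290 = 972.59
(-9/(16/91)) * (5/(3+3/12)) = -78.75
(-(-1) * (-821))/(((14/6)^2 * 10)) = -7389/490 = -15.08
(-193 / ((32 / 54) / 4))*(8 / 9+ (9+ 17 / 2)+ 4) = -233337 / 8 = -29167.12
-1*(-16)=16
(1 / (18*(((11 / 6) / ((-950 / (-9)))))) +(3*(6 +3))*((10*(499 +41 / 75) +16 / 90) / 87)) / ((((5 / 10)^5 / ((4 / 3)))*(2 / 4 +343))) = 17127561728 / 88756965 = 192.97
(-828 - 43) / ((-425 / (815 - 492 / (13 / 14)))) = 248369 / 425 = 584.40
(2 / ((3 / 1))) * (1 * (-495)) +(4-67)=-393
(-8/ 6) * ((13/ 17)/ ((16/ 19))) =-247/ 204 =-1.21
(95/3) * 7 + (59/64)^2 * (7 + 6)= 2859599/12288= 232.71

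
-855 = -855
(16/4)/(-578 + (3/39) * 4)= -26/3755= -0.01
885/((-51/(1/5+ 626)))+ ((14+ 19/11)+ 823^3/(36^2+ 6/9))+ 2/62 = 9449783981307/22550330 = 419053.02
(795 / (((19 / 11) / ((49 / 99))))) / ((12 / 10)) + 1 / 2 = 32548 / 171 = 190.34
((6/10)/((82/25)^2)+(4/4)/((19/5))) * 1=0.32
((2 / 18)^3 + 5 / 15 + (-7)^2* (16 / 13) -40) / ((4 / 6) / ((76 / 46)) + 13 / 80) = 297354560 / 8153379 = 36.47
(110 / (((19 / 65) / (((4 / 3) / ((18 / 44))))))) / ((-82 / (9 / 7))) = -314600 / 16359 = -19.23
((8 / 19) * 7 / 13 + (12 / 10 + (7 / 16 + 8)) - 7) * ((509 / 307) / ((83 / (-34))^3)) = -141533080049 / 433580364230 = -0.33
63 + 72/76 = 1215/19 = 63.95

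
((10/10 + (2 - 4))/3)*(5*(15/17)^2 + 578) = -168167/867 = -193.96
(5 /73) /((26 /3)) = 15 /1898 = 0.01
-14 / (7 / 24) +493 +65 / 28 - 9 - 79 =10061 / 28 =359.32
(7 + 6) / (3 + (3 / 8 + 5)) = 104 / 67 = 1.55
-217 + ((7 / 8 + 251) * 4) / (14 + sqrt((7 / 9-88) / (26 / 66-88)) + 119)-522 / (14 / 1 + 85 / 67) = -25487741764685 / 104624298284-14105 * sqrt(1528395) / 306816124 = -243.67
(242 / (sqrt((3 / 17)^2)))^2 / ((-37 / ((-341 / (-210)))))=-2885711818 / 34965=-82531.44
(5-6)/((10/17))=-17/10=-1.70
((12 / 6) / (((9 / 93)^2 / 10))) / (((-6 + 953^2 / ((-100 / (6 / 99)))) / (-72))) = 253704000 / 918109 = 276.33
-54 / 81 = -2 / 3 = -0.67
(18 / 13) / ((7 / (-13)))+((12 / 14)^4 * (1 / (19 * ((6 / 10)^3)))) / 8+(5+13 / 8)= 1485359 / 364952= 4.07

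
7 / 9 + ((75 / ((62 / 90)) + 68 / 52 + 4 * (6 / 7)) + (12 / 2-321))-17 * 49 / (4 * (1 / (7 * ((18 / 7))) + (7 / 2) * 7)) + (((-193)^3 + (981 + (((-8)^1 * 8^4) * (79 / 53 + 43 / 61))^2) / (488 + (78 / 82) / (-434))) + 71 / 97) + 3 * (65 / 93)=277697009150629152079161913 / 81280712686299461244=3416517.89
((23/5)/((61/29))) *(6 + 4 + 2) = 8004/305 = 26.24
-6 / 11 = -0.55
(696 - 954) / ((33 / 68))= -5848 / 11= -531.64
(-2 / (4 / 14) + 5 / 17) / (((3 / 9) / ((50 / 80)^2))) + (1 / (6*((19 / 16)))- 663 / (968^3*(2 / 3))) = -13567211309837 / 1757842031616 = -7.72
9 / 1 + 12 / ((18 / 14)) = 55 / 3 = 18.33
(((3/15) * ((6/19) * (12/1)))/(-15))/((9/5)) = -0.03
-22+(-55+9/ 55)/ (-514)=-309462/ 14135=-21.89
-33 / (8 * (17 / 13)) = -3.15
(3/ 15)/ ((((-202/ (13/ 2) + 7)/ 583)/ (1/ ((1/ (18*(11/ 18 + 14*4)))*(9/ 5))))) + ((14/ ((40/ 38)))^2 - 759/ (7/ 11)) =-7409204609/ 1971900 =-3757.39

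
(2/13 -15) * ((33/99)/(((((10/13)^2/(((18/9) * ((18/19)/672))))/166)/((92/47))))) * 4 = -4789681/156275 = -30.65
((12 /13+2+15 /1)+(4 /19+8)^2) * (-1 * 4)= -1601924 /4693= -341.34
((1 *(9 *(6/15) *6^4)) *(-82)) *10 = -3825792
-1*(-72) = 72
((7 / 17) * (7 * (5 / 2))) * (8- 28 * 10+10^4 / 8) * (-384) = -46005120 / 17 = -2706183.53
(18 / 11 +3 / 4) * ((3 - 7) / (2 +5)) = -15 / 11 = -1.36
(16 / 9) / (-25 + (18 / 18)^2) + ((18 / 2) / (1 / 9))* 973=2127949 / 27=78812.93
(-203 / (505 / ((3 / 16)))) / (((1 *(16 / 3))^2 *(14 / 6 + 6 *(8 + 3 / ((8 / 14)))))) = -16443 / 507811840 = -0.00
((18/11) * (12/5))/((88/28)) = 756/605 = 1.25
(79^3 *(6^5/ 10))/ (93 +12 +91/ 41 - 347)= -26198120304/ 16385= -1598908.78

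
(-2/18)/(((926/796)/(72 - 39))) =-4378/1389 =-3.15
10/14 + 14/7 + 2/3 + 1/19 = 1370/399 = 3.43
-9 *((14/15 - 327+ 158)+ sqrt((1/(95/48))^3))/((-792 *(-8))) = 2521/10560 - 3 *sqrt(285)/99275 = 0.24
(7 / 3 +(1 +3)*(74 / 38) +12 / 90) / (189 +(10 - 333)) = -2923 / 38190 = -0.08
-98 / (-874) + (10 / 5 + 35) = 16218 / 437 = 37.11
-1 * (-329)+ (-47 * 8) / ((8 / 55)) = -2256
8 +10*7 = 78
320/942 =160/471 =0.34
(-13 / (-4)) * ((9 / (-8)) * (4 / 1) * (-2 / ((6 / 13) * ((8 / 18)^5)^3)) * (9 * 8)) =939481235747883387 / 1073741824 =874960083.28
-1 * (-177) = 177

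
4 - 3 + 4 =5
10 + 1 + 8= 19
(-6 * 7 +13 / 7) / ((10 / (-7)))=281 / 10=28.10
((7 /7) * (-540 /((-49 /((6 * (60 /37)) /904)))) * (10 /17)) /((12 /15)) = 303750 /3482773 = 0.09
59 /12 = 4.92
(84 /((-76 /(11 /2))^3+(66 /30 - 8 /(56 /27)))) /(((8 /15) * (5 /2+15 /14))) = -1369599 /81993652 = -0.02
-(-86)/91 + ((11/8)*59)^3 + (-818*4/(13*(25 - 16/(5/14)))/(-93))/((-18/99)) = 20821035323887/38997504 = 533906.87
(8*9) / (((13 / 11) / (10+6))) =12672 / 13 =974.77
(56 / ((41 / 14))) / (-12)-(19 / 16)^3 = -3.27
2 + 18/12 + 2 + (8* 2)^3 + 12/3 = 8211/2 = 4105.50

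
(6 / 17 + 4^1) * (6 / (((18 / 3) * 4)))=37 / 34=1.09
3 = 3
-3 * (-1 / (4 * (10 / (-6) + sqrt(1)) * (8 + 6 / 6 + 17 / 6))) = -27 / 284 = -0.10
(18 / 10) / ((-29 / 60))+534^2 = 8269416 / 29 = 285152.28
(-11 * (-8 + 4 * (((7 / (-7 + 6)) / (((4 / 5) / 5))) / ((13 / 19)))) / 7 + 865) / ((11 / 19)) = 2210.04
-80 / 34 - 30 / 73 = -3430 / 1241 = -2.76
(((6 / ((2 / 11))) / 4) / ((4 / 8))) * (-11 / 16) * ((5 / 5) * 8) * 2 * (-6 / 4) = 1089 / 4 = 272.25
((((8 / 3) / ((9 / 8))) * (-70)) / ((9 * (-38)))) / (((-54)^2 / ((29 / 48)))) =1015 / 10097379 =0.00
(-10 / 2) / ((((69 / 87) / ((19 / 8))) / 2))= -2755 / 92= -29.95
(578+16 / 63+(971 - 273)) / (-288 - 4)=-4.37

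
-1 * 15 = -15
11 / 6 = 1.83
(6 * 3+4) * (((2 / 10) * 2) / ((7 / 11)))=484 / 35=13.83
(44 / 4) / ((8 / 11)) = 121 / 8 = 15.12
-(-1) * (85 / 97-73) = -6996 / 97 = -72.12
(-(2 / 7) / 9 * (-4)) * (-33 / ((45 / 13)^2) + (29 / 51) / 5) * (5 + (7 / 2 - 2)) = -1575496 / 722925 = -2.18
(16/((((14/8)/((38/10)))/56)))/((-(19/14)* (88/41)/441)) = -16200576/55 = -294555.93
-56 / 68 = -14 / 17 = -0.82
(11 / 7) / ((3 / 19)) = 209 / 21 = 9.95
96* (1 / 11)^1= 8.73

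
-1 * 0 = 0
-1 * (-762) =762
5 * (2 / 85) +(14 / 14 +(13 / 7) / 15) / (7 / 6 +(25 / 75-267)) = 0.11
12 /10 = 6 /5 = 1.20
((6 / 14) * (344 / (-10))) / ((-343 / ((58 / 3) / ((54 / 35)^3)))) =31175 / 137781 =0.23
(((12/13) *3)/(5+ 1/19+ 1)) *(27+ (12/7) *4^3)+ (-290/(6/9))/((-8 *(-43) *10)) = 449446089/7199920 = 62.42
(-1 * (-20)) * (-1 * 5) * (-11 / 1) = 1100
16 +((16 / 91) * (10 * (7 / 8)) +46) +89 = 1983 / 13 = 152.54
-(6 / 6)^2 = -1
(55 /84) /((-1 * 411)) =-0.00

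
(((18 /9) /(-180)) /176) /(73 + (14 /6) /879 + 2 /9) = -293 /339845440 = -0.00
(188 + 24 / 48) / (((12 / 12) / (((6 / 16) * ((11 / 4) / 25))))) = 12441 / 1600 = 7.78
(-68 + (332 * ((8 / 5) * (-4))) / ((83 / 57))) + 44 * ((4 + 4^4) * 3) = 163964 / 5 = 32792.80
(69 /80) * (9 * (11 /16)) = 6831 /1280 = 5.34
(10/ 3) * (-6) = -20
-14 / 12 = -7 / 6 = -1.17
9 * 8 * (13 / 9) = 104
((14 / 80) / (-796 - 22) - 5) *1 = -163607 / 32720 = -5.00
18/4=9/2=4.50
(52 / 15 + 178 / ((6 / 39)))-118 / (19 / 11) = 311263 / 285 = 1092.15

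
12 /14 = 6 /7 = 0.86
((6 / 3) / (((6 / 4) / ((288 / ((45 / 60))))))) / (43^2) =512 / 1849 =0.28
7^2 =49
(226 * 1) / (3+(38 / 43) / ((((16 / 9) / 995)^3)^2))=81520492544 / 9798218998151261122427307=0.00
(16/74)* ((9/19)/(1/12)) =864/703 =1.23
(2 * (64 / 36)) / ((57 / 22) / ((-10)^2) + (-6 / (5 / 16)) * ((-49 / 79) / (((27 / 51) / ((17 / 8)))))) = 5561600 / 74810607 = 0.07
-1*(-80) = 80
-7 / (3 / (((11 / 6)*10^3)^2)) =-211750000 / 27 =-7842592.59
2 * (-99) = -198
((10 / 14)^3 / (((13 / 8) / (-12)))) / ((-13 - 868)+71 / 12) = 144000 / 46823959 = 0.00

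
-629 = -629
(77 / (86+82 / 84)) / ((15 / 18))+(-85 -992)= -19652001 / 18265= -1075.94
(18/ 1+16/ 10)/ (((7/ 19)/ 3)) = 798/ 5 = 159.60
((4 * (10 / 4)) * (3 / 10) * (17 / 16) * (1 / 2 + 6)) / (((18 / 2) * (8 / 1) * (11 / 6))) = 221 / 1408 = 0.16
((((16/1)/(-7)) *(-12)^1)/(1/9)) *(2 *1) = 3456/7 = 493.71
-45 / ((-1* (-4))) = -45 / 4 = -11.25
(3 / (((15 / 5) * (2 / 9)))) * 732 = 3294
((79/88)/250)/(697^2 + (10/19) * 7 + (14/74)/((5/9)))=55537/7513584240800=0.00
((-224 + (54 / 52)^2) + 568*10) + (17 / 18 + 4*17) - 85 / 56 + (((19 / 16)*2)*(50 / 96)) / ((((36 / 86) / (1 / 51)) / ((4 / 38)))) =1151920491901 / 208510848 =5524.51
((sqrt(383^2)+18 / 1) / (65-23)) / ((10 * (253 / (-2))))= -401 / 53130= -0.01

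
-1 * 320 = -320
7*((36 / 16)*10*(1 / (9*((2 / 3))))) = 105 / 4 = 26.25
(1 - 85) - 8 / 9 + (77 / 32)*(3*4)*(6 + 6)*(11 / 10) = 53327 / 180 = 296.26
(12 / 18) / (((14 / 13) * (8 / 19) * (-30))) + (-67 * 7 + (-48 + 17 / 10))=-2597359 / 5040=-515.35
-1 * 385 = -385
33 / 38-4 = -119 / 38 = -3.13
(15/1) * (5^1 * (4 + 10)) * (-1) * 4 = -4200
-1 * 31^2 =-961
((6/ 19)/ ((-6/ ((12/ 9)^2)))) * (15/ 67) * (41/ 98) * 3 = -1640/ 62377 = -0.03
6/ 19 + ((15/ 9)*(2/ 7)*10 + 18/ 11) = 29468/ 4389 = 6.71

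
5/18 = 0.28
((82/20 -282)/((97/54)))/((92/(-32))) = 600264/11155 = 53.81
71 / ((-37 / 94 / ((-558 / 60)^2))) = -28861713 / 1850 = -15600.93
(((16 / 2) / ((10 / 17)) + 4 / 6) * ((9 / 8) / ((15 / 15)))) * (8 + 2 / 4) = 5457 / 40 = 136.42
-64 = -64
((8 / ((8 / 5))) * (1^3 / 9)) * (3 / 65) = 1 / 39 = 0.03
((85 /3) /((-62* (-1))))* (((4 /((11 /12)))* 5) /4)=850 /341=2.49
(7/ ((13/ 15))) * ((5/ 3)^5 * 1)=109375/ 1053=103.87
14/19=0.74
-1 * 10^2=-100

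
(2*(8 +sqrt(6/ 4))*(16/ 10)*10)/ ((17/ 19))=304*sqrt(6)/ 17 +4864/ 17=329.92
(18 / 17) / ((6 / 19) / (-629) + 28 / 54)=170829 / 83576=2.04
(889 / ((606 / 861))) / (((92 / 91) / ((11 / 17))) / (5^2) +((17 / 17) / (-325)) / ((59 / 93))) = 75342452185 / 3438646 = 21910.50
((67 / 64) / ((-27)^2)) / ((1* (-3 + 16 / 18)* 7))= -67 / 689472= -0.00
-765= -765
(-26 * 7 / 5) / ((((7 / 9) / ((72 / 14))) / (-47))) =395928 / 35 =11312.23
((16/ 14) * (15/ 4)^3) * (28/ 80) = 675/ 32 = 21.09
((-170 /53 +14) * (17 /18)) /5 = 2.04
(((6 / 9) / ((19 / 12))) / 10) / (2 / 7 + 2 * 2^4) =14 / 10735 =0.00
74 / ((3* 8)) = 3.08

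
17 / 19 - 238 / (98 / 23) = -7310 / 133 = -54.96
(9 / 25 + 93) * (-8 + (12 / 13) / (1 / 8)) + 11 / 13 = -18397 / 325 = -56.61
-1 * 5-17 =-22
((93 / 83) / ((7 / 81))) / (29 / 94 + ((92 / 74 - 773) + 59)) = -0.02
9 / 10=0.90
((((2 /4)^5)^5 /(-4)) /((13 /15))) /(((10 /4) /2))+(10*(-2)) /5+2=-872415235 /436207616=-2.00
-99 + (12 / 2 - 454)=-547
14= 14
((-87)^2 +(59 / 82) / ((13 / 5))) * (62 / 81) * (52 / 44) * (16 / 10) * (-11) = -2001074552 / 16605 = -120510.36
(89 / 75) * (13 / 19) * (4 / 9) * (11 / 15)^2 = 559988 / 2885625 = 0.19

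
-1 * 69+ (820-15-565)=171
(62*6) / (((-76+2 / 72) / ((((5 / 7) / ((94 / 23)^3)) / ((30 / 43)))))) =-145967499 / 1987691335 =-0.07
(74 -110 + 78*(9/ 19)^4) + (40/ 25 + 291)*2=360420256/ 651605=553.13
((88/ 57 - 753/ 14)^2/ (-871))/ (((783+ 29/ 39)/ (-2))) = 1737972721/ 217354153548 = 0.01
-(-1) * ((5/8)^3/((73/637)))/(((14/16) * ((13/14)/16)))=6125/146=41.95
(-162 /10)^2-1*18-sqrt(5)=6111 /25-sqrt(5)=242.20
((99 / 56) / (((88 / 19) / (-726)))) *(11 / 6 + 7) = -1096623 / 448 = -2447.82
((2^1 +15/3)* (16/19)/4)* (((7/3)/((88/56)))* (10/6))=6860/1881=3.65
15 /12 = 5 /4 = 1.25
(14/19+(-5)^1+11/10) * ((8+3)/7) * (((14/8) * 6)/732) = -6611/92720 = -0.07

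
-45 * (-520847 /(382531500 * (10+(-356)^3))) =-6593 /4854868779800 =-0.00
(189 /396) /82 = 21 /3608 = 0.01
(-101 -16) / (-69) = 39 / 23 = 1.70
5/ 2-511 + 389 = -239/ 2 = -119.50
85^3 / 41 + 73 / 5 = 3073618 / 205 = 14993.26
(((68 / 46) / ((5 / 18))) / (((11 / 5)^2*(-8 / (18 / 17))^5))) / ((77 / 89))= -236491245 / 4581836444416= -0.00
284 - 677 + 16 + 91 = -286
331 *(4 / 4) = 331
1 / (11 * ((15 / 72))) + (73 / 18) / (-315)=26413 / 62370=0.42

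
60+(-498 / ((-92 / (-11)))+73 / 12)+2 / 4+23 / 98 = 98381 / 13524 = 7.27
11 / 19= 0.58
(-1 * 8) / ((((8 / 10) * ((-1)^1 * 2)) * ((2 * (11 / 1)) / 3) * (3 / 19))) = 95 / 22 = 4.32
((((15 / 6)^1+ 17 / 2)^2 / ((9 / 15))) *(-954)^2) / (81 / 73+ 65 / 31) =103837788945 / 1814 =57242441.54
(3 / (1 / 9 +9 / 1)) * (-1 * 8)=-108 / 41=-2.63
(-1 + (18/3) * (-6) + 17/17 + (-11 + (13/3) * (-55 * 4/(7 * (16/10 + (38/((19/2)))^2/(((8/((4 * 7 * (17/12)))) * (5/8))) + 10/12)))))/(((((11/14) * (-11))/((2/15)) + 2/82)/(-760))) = -162711163360/288695947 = -563.61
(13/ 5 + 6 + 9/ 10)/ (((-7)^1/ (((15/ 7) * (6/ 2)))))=-8.72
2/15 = 0.13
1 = 1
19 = 19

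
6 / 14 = 3 / 7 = 0.43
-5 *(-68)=340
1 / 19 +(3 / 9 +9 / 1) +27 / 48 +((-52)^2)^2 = 6668202865 / 912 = 7311625.95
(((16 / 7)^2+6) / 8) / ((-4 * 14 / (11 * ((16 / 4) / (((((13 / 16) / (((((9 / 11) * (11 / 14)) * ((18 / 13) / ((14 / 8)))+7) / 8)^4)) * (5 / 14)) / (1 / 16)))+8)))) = -4105317393090971805 / 1718371657760063488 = -2.39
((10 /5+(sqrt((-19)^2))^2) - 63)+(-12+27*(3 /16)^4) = 18876555 /65536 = 288.03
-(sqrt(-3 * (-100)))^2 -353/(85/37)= -38561/85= -453.66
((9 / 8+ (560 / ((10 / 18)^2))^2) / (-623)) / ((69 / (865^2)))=-6568514607171 / 114632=-57300881.14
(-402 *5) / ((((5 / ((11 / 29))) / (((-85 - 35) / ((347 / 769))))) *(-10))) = -40806216 / 10063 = -4055.07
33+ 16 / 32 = 67 / 2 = 33.50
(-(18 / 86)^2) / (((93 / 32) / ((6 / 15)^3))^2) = -0.00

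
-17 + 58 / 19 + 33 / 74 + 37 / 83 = -1523567 / 116698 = -13.06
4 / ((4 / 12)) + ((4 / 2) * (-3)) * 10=-48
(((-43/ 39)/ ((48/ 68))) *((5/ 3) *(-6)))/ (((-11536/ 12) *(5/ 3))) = -731/ 74984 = -0.01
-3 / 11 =-0.27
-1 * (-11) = 11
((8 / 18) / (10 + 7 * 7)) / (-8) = -1 / 1062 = -0.00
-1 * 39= -39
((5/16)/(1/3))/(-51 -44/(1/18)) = -5/4496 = -0.00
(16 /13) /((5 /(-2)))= -0.49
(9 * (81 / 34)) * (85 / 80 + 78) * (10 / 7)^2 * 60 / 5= 69163875 / 1666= 41514.93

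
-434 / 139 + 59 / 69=-21745 / 9591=-2.27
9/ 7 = 1.29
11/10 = 1.10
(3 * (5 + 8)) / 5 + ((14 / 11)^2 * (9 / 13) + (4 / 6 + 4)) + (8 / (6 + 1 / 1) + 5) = 3258862 / 165165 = 19.73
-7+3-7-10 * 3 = -41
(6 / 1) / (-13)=-6 / 13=-0.46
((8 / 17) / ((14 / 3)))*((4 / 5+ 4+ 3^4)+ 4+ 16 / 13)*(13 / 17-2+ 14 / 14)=-284016 / 131495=-2.16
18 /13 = 1.38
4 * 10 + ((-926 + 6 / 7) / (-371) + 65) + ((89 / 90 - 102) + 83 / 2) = 5607479 / 116865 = 47.98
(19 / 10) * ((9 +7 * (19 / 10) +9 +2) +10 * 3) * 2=12027 / 50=240.54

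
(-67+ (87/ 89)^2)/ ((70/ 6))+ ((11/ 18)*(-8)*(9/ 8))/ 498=-223740847/ 39446580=-5.67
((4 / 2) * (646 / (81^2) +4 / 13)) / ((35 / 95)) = 1316396 / 597051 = 2.20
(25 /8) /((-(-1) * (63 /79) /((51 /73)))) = 33575 /12264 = 2.74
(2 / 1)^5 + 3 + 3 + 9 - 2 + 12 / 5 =237 / 5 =47.40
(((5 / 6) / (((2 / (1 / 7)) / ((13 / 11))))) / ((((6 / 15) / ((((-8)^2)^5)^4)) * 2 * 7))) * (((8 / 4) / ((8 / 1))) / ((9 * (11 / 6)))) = 13499971832190551834179290455972249600 / 53361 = 252993231614672735409368100000000.00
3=3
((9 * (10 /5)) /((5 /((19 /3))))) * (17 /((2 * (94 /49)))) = 47481 /470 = 101.02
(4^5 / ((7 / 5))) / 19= 5120 / 133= 38.50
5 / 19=0.26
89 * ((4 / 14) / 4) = 6.36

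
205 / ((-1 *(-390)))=41 / 78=0.53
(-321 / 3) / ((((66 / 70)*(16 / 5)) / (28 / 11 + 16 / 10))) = -71155 / 484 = -147.01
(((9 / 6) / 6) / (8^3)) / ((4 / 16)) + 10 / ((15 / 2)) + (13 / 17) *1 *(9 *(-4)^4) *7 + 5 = 322209331 / 26112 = 12339.51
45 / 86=0.52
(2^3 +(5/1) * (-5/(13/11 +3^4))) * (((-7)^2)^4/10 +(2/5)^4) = 5013215292249/1130000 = 4436473.71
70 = 70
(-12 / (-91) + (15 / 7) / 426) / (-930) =-1769 / 12017460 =-0.00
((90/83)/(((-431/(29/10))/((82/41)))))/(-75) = 174/894325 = 0.00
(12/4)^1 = 3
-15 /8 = -1.88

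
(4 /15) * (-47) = -188 /15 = -12.53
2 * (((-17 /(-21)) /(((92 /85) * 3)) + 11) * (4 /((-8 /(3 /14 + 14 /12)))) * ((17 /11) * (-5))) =160720465 /1338876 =120.04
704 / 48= 44 / 3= 14.67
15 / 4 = 3.75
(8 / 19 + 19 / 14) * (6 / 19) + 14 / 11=50987 / 27797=1.83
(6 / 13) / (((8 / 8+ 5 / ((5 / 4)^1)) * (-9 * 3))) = -2 / 585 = -0.00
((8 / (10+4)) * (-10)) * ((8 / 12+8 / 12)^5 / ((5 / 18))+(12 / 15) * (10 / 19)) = -319936 / 3591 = -89.09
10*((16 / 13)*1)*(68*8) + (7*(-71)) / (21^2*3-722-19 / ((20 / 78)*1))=458549150 / 68497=6694.44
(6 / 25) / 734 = 3 / 9175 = 0.00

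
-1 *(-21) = 21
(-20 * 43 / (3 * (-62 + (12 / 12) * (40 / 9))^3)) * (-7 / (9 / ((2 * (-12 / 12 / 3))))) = 1935 / 2481997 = 0.00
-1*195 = -195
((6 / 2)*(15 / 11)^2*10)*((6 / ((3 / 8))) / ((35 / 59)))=1274400 / 847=1504.60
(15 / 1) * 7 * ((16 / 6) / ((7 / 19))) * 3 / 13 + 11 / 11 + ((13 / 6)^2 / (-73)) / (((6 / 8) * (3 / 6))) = 4515109 / 25623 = 176.21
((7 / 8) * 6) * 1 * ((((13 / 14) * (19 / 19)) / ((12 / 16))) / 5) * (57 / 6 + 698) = 3679 / 4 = 919.75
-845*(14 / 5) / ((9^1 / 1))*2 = -4732 / 9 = -525.78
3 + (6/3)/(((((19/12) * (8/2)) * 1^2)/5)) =87/19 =4.58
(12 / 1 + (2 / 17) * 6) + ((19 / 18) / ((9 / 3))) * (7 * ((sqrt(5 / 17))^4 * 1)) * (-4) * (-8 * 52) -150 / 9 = 2735494 / 7803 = 350.57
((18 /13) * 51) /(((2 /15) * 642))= 2295 /2782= 0.82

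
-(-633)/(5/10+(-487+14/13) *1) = -5486/4207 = -1.30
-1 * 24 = -24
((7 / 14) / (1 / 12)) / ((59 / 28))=168 / 59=2.85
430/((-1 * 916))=-215/458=-0.47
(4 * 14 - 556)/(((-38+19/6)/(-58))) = -832.54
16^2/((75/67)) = 17152/75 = 228.69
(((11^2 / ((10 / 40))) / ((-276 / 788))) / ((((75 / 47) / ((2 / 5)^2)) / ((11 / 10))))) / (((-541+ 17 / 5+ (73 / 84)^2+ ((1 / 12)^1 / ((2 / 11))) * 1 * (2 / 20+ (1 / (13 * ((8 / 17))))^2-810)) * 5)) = 418008268181504 / 12452212043590625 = 0.03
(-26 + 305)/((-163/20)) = -5580/163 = -34.23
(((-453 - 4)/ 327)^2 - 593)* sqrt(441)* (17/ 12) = -1880201428/ 106929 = -17583.64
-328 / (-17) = 328 / 17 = 19.29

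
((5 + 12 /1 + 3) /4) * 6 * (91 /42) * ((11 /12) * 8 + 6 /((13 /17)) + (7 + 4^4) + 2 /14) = 379910 /21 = 18090.95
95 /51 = 1.86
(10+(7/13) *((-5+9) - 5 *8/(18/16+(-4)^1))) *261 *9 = 13798026/299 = 46147.24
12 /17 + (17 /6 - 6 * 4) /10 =-1439 /1020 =-1.41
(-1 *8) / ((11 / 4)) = -32 / 11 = -2.91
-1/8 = -0.12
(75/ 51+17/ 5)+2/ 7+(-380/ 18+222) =1103372/ 5355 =206.05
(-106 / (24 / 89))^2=22250089 / 144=154514.51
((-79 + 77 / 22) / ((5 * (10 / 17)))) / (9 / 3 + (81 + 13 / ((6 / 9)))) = -2567 / 10350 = -0.25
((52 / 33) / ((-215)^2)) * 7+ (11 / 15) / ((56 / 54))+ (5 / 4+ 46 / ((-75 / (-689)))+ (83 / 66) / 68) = 11210030479 / 26403720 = 424.56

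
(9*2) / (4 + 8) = 3 / 2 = 1.50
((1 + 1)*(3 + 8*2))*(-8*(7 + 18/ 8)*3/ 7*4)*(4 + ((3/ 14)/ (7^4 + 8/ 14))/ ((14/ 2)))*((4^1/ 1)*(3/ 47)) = -190603456416/ 38715733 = -4923.15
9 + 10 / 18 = 86 / 9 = 9.56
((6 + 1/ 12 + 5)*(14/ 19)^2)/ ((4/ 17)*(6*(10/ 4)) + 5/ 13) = 75803/ 49305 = 1.54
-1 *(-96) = 96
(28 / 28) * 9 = 9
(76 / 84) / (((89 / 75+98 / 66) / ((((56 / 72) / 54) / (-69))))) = -275 / 3889944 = -0.00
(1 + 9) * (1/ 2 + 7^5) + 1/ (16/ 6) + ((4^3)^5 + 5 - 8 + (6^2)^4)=8604716099/ 8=1075589512.38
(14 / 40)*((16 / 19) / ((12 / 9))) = 0.22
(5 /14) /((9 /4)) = 10 /63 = 0.16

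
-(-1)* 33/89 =33/89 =0.37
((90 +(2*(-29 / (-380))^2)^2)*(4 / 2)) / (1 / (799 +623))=333570134476791 / 1303210000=255960.39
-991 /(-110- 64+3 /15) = 4955 /869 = 5.70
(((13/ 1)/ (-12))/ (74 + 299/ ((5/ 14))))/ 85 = -13/ 929424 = -0.00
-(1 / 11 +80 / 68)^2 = -56169 / 34969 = -1.61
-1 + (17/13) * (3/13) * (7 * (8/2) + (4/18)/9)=34027/4563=7.46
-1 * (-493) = 493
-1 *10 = -10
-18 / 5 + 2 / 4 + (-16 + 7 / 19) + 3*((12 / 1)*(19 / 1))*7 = 906161 / 190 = 4769.27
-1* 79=-79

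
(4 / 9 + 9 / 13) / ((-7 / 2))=-38 / 117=-0.32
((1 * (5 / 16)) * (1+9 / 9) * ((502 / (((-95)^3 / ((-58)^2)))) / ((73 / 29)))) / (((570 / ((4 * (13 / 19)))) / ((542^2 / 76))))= -9.08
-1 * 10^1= -10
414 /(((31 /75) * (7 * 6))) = 5175 /217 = 23.85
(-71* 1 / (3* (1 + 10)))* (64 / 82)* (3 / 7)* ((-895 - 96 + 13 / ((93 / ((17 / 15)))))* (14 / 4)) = 2495.78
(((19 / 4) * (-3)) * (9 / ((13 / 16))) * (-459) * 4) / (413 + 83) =235467 / 403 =584.29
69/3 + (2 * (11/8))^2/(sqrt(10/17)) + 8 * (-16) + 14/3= -301/3 + 121 * sqrt(170)/160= -90.47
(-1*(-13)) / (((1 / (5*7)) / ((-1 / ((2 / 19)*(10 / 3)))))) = -5187 / 4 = -1296.75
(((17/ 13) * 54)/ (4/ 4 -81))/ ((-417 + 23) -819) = 0.00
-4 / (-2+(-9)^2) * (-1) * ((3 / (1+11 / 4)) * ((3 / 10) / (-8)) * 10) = -6 / 395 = -0.02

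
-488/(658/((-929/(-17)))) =-226676/5593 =-40.53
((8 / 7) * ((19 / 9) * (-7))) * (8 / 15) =-1216 / 135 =-9.01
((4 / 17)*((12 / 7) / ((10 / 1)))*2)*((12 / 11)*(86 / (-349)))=-49536 / 2284205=-0.02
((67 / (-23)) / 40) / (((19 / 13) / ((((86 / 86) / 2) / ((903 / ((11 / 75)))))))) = -9581 / 2367666000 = -0.00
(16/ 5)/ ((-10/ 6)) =-48/ 25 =-1.92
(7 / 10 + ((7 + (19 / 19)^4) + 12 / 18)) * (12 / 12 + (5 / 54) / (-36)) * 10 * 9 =544859 / 648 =840.83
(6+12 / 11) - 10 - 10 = -142 / 11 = -12.91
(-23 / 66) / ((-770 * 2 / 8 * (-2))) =-23 / 25410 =-0.00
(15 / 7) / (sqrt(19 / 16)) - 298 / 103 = -298 / 103 + 60*sqrt(19) / 133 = -0.93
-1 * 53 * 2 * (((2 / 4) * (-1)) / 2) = 53 / 2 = 26.50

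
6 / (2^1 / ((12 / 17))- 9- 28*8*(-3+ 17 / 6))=36 / 187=0.19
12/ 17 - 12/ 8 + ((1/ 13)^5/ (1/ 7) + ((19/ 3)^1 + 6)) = 437012575/ 37871886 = 11.54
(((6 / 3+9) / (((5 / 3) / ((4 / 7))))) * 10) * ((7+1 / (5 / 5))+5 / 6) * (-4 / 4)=-2332 / 7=-333.14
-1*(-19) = 19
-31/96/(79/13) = -403/7584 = -0.05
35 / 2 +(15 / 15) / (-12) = 209 / 12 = 17.42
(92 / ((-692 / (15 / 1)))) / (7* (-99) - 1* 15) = 0.00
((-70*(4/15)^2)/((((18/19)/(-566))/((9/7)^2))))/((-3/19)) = -31135.39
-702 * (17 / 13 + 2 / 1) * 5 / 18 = -645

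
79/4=19.75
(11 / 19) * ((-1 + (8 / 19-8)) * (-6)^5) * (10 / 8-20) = -261419400 / 361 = -724153.46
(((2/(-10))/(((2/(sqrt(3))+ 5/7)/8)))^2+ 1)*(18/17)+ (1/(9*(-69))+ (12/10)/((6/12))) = 41858178349/3864125925 - 4741632*sqrt(3)/1244485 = 4.23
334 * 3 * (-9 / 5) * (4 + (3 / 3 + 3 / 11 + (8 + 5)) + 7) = -2507004 / 55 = -45581.89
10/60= 1/6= 0.17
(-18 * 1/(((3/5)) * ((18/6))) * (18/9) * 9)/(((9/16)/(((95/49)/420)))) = -1520/1029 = -1.48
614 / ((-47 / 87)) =-53418 / 47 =-1136.55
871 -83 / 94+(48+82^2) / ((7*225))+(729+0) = 237385843 / 148050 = 1603.42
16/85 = 0.19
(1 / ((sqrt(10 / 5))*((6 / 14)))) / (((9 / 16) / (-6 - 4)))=-560*sqrt(2) / 27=-29.33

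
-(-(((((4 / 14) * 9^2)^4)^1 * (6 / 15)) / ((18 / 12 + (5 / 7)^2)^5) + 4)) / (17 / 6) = 31151301317030616 / 25220288864345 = 1235.17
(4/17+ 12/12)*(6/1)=126/17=7.41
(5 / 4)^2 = 25 / 16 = 1.56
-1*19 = -19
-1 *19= -19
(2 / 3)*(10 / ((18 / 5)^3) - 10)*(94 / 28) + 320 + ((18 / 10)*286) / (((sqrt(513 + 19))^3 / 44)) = 14157*sqrt(133) / 88445 + 18254375 / 61236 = 299.94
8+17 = 25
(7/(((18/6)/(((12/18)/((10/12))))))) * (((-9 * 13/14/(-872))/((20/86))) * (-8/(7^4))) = -1677/6542725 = -0.00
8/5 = 1.60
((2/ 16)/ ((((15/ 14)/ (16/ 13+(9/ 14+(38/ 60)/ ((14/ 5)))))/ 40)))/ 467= 2293/ 109278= 0.02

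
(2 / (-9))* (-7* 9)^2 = -882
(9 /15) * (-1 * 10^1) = -6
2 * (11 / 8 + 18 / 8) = 29 / 4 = 7.25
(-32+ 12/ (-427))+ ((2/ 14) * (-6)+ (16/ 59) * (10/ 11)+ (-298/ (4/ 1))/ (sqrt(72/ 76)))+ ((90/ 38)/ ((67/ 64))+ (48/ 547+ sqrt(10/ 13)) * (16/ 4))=-103.06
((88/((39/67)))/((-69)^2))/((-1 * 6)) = -2948/557037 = -0.01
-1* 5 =-5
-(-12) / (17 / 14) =168 / 17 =9.88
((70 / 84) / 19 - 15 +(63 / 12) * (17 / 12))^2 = 47018449 / 831744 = 56.53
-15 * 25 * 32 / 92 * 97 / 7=-291000 / 161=-1807.45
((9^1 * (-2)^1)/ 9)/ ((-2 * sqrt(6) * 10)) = sqrt(6)/ 60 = 0.04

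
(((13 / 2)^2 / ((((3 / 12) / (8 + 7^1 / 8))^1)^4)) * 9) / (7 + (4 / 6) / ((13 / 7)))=1507395505239 / 18368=82066392.92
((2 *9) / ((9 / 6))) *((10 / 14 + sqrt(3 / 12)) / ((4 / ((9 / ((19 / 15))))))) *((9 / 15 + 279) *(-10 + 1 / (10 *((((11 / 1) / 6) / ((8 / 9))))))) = -526820922 / 7315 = -72019.26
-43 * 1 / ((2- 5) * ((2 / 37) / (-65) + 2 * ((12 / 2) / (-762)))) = -13133705 / 15192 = -864.51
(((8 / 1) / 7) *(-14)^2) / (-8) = -28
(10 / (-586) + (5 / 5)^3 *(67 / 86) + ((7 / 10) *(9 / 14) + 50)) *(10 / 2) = 12904401 / 50396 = 256.06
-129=-129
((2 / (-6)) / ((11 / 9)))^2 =9 / 121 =0.07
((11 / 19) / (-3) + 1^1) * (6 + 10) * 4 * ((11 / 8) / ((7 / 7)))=4048 / 57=71.02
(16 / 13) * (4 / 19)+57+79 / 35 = 514518 / 8645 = 59.52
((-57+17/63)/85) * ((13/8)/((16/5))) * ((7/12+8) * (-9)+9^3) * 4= -20187739/22848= -883.57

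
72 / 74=36 / 37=0.97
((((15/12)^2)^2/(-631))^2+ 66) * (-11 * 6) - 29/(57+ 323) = -5399180380057183/1239459266560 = -4356.08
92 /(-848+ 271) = -92 /577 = -0.16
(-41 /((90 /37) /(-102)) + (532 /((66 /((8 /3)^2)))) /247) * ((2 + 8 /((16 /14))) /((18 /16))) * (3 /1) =41267.97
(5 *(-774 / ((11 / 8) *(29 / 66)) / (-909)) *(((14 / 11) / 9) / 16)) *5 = 0.31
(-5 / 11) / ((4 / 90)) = -225 / 22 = -10.23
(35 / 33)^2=1225 / 1089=1.12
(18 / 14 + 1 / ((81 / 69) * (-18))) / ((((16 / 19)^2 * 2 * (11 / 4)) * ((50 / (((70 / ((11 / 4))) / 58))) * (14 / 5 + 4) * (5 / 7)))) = 967841 / 1686769920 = 0.00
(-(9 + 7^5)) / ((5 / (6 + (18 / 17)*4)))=-2925984 / 85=-34423.34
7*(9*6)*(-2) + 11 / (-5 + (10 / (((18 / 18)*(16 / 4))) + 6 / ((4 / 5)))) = -3769 / 5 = -753.80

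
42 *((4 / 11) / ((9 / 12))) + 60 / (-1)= -436 / 11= -39.64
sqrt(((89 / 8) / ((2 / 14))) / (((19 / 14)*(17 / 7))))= 7*sqrt(201229) / 646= 4.86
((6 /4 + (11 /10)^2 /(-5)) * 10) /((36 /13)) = 8177 /1800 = 4.54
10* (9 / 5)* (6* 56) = 6048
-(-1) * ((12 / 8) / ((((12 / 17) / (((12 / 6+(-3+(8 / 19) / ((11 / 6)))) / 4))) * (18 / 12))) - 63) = -634753 / 10032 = -63.27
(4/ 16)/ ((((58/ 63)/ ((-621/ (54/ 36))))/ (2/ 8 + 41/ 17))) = -2360421/ 7888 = -299.24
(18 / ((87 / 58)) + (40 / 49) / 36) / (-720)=-2651 / 158760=-0.02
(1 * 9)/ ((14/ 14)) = 9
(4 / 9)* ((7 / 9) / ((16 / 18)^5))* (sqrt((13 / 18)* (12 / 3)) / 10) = 1701* sqrt(26) / 81920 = 0.11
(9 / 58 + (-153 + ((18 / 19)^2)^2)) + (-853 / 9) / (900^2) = -4188862946515577 / 27551162610000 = -152.04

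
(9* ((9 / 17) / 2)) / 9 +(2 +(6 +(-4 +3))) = 247 / 34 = 7.26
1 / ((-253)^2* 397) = 1 / 25411573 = 0.00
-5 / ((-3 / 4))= 20 / 3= 6.67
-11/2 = -5.50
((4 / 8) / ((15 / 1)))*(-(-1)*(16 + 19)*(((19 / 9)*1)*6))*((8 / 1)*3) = 1064 / 3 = 354.67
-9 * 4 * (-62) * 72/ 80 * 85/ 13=170748/ 13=13134.46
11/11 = 1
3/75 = 1/25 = 0.04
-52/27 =-1.93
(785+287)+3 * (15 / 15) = 1075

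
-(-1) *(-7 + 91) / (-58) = -42 / 29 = -1.45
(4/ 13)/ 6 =2/ 39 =0.05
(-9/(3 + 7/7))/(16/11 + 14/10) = -495/628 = -0.79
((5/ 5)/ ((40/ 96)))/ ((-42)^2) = 1/ 735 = 0.00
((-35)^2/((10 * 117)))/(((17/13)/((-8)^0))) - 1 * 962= -294127/306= -961.20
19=19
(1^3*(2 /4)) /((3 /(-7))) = -7 /6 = -1.17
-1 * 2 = -2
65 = 65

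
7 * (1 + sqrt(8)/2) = 7 + 7 * sqrt(2) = 16.90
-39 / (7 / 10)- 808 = -6046 / 7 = -863.71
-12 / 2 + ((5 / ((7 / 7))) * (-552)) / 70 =-45.43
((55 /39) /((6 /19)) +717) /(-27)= -168823 /6318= -26.72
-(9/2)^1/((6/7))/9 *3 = -7/4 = -1.75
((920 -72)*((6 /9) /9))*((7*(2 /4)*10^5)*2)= 1187200000 /27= 43970370.37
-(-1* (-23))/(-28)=0.82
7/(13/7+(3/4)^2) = 784/271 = 2.89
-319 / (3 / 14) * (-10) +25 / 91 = 14886.94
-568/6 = -284/3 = -94.67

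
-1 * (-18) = 18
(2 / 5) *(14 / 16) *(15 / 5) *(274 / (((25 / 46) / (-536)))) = -35467656 / 125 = -283741.25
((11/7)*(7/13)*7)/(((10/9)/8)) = 2772/65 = 42.65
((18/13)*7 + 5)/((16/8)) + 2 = 243/26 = 9.35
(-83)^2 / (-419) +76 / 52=-81596 / 5447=-14.98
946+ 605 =1551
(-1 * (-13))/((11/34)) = 442/11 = 40.18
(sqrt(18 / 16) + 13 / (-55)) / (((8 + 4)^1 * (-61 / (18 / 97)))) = 39 / 650870-9 * sqrt(2) / 47336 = -0.00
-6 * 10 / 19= -60 / 19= -3.16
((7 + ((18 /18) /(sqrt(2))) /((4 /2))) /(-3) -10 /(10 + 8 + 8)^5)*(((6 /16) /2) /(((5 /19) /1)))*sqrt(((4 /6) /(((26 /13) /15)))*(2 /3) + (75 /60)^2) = -790111789*sqrt(705) /5703060480 -19*sqrt(1410) /3840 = -3.86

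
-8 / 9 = -0.89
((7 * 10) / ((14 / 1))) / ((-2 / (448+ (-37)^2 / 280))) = -126809 / 112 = -1132.22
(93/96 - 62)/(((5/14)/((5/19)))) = -13671/304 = -44.97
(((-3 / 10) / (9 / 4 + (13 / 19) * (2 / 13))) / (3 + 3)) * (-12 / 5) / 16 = 57 / 17900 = 0.00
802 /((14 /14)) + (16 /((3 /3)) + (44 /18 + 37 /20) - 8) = 146573 /180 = 814.29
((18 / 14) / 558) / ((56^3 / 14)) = 1 / 5444096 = 0.00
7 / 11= 0.64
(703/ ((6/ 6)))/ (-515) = -703/ 515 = -1.37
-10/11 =-0.91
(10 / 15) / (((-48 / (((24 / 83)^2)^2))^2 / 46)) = 1465122816 / 2252292232139041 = 0.00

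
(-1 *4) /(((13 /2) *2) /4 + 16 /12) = -48 /55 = -0.87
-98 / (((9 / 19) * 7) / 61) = -1802.89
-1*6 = -6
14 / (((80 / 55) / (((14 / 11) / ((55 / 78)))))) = 1911 / 110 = 17.37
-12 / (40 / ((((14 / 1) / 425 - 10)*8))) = 50832 / 2125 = 23.92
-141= -141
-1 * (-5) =5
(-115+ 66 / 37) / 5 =-4189 / 185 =-22.64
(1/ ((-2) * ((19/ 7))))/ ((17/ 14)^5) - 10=-271655214/ 26977283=-10.07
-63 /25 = -2.52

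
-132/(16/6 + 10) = -198/19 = -10.42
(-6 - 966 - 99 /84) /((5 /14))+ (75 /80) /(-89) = -2724.91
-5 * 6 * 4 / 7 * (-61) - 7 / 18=131711 / 126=1045.33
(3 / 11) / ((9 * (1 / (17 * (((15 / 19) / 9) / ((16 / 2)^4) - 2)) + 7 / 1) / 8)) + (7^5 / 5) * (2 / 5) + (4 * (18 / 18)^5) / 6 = 1860909203516 / 1383306725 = 1345.26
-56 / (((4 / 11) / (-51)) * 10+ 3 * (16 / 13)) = -51051 / 3301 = -15.47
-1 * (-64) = 64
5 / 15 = 1 / 3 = 0.33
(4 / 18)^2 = 4 / 81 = 0.05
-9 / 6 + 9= 15 / 2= 7.50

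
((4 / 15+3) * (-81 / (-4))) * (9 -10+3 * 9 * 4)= 141561 / 20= 7078.05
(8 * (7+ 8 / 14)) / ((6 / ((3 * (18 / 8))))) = 68.14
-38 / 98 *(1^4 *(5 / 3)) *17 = -10.99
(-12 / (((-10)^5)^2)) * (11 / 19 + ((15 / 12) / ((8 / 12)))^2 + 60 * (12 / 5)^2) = -6378429 / 15200000000000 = -0.00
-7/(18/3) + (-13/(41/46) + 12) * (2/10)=-2071/1230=-1.68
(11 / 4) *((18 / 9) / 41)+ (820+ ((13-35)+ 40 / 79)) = 5173593 / 6478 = 798.64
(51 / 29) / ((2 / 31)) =1581 / 58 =27.26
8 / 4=2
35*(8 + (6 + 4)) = 630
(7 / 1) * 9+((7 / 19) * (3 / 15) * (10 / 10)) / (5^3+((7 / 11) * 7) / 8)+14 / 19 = 66902311 / 1049655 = 63.74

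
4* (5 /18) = 10 /9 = 1.11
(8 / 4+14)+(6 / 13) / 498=16.00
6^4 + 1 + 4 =1301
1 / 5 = 0.20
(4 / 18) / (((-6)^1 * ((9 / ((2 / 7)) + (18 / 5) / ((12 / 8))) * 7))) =-10 / 64071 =-0.00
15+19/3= 64/3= 21.33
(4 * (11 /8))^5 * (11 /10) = 1771561 /320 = 5536.13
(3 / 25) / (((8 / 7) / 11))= 231 / 200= 1.16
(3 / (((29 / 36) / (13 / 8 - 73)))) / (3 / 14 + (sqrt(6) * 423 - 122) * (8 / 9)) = -46014934896 * sqrt(6) / 385147390123 - 13245222627 / 385147390123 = -0.33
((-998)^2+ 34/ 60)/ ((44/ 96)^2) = 4741311.00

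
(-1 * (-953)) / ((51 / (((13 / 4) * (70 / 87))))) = 433615 / 8874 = 48.86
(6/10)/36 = 1/60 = 0.02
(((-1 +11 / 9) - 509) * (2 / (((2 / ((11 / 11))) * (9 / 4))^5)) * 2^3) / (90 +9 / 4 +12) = -0.04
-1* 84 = -84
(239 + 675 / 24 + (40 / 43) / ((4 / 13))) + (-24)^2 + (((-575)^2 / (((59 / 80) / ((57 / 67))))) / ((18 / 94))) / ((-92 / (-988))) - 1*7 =87261310901953 / 4079496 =21390218.52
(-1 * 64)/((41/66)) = -4224/41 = -103.02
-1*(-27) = 27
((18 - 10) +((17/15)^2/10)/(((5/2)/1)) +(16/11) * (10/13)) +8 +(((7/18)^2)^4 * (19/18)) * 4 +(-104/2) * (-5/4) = 364195804494220301/4432090394160000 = 82.17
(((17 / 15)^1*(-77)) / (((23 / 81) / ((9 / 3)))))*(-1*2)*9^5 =108885329.06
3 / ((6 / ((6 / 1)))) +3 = 6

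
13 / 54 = 0.24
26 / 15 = 1.73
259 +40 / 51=13249 / 51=259.78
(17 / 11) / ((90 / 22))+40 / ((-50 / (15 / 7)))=-421 / 315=-1.34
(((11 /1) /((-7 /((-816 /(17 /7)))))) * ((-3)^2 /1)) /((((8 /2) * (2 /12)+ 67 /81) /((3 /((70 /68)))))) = 3569184 /385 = 9270.61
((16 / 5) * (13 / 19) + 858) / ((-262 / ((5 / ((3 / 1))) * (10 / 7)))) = -58370 / 7467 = -7.82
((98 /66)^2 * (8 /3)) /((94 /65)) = 624260 /153549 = 4.07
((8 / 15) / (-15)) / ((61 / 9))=-8 / 1525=-0.01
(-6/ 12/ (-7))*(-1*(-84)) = 6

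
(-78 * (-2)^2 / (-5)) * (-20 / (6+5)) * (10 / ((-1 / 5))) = 62400 / 11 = 5672.73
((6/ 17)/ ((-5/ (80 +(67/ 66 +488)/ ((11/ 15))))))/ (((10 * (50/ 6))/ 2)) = -325323/ 257125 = -1.27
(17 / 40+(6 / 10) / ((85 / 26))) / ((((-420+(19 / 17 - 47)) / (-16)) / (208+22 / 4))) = 883463 / 198000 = 4.46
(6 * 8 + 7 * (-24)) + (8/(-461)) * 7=-55376/461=-120.12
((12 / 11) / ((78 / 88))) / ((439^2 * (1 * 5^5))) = 16 / 7829290625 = 0.00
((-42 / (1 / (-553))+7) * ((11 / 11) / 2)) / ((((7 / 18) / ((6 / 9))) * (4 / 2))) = 9957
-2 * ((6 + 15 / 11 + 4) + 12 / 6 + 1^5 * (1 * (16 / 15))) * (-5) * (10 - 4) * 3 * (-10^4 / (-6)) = 4329090.91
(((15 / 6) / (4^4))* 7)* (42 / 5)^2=3087 / 640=4.82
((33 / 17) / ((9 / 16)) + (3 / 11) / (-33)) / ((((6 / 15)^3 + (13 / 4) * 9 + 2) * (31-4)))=10622500 / 2608722369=0.00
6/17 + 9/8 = 201/136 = 1.48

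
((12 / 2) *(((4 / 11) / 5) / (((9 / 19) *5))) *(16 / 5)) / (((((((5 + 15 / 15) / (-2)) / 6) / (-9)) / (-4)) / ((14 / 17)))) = -817152 / 23375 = -34.96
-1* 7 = -7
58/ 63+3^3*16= 27274/ 63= 432.92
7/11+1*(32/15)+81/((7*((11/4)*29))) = 97631/33495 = 2.91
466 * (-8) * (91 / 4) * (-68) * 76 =438308416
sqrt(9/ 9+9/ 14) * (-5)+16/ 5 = 16/ 5 - 5 * sqrt(322)/ 14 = -3.21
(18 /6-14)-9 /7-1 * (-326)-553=-1675 /7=-239.29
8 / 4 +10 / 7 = 24 / 7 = 3.43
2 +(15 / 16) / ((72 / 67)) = 1103 / 384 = 2.87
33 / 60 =11 / 20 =0.55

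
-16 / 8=-2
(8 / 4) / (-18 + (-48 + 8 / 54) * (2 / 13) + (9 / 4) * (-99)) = -2808 / 348349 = -0.01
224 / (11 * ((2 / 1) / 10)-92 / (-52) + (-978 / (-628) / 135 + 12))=41146560 / 2935507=14.02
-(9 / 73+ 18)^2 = -1750329 / 5329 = -328.45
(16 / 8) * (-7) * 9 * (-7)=882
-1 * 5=-5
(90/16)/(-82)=-45/656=-0.07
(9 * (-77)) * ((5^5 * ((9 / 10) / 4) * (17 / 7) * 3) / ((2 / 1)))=-28400625 / 16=-1775039.06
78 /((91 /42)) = 36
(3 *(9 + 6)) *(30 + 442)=21240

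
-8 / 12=-2 / 3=-0.67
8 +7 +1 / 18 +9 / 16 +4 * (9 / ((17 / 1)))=17.74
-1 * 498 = -498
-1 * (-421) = 421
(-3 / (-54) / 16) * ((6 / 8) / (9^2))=1 / 31104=0.00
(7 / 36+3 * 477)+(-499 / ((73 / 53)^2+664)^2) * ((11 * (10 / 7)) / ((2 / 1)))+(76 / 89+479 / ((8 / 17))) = 76898739306178862543 / 31388335473320280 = 2449.91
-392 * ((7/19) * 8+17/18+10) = -931196/171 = -5445.59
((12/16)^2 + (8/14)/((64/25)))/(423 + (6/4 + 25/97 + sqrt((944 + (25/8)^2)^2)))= 0.00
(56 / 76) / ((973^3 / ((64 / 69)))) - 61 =-10523810215273 / 172521478941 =-61.00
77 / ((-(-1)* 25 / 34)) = 2618 / 25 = 104.72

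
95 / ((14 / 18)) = 122.14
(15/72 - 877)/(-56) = 21043/1344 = 15.66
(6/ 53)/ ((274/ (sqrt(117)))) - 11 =-11+9*sqrt(13)/ 7261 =-11.00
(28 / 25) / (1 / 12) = 13.44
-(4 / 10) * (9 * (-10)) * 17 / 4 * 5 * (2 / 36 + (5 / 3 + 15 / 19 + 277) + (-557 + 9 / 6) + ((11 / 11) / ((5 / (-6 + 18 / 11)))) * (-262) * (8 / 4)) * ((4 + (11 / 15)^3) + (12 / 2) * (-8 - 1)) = -4853556166606 / 705375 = -6880816.82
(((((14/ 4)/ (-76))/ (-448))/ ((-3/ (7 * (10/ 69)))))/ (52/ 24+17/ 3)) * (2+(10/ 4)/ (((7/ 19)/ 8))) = -985/ 3943488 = -0.00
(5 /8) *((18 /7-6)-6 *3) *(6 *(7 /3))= -187.50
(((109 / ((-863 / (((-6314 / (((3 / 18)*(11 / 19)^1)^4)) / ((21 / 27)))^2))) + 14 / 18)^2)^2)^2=2911818719783307964026297512005745813713045143010370915951495324803802266821254815754818594167972425812001921479154813775267242798061542088677801219656399560090130512992557325105910641528027274806615041 / 1284917750828473698907069892021171575937802742532125340034470139103824656677665921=2266151835715446199109690000000000000000000000000000000000000000000000000000000000000000000000000000000000000000000000000.00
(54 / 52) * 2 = 27 / 13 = 2.08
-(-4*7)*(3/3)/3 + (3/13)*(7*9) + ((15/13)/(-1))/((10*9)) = 1861/78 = 23.86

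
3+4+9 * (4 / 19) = 169 / 19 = 8.89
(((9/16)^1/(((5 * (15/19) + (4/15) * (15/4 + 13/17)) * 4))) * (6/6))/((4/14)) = 305235/3194624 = 0.10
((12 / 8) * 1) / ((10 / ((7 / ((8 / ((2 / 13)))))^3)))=1029 / 2812160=0.00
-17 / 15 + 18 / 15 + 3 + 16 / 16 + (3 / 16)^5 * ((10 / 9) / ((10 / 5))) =63965161 / 15728640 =4.07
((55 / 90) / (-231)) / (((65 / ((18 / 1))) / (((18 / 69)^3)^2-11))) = 1628348123 / 202068988485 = 0.01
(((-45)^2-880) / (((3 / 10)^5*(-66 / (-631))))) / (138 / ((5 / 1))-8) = 90311875000 / 392931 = 229841.56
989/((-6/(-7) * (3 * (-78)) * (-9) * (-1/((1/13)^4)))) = -6923/360896796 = -0.00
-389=-389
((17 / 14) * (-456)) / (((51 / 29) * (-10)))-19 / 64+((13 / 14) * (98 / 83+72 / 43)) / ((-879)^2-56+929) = 31.19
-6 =-6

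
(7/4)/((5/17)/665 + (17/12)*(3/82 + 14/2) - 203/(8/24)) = -3893442/1332738683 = -0.00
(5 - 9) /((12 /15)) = -5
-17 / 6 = -2.83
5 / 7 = 0.71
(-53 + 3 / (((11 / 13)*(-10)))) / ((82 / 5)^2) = -29345 / 147928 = -0.20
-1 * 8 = -8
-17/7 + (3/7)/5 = -82/35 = -2.34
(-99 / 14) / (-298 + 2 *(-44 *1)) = 99 / 5404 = 0.02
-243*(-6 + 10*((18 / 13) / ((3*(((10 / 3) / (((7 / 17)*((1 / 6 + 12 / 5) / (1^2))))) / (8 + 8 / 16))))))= -203391 / 130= -1564.55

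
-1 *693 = -693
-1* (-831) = 831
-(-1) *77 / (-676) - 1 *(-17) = 11415 / 676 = 16.89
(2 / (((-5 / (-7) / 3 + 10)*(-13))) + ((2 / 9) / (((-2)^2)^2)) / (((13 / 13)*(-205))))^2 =15510958849 / 68076360705600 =0.00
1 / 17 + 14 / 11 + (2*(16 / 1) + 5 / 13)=81964 / 2431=33.72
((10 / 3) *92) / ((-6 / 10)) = -4600 / 9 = -511.11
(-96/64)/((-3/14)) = 7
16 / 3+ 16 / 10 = 104 / 15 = 6.93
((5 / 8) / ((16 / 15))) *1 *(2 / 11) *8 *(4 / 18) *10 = 125 / 66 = 1.89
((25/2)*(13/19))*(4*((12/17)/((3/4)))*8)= 83200/323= 257.59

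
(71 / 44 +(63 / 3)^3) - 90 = 9172.61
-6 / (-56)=3 / 28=0.11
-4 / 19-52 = -992 / 19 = -52.21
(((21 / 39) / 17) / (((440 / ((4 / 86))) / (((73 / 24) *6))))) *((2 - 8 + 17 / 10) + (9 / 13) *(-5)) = -515599 / 1087143200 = -0.00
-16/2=-8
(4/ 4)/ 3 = 1/ 3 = 0.33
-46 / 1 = -46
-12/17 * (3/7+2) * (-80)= 960/7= 137.14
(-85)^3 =-614125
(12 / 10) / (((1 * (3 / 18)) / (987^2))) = 35070084 / 5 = 7014016.80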